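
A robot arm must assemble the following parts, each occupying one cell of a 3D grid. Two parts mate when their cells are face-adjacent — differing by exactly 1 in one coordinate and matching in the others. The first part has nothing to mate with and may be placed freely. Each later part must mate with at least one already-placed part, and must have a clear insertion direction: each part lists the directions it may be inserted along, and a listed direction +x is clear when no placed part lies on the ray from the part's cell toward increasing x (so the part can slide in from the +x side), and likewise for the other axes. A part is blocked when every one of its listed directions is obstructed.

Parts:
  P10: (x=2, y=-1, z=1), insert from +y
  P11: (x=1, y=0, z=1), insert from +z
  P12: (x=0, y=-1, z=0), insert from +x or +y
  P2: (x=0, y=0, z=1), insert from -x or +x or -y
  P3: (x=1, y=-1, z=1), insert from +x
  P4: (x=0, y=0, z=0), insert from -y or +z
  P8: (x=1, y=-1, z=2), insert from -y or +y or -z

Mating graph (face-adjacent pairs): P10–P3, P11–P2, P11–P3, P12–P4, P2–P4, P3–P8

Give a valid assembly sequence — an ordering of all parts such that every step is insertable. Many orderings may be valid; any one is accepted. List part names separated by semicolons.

P4; P12; P2; P11; P3; P8; P10

1. P4@(0, 0, 0) [-y clear] — {P4}
2. P12@(0, -1, 0) [+x clear] — {P12, P4}
3. P2@(0, 0, 1) [-x clear] — {P12, P2, P4}
4. P11@(1, 0, 1) [+z clear] — {P11, P12, P2, P4}
5. P3@(1, -1, 1) [+x clear] — {P11, P12, P2, P3, P4}
6. P8@(1, -1, 2) [-y clear] — {P11, P12, P2, P3, P4, P8}
7. P10@(2, -1, 1) [+y clear] — {P10, P11, P12, P2, P3, P4, P8}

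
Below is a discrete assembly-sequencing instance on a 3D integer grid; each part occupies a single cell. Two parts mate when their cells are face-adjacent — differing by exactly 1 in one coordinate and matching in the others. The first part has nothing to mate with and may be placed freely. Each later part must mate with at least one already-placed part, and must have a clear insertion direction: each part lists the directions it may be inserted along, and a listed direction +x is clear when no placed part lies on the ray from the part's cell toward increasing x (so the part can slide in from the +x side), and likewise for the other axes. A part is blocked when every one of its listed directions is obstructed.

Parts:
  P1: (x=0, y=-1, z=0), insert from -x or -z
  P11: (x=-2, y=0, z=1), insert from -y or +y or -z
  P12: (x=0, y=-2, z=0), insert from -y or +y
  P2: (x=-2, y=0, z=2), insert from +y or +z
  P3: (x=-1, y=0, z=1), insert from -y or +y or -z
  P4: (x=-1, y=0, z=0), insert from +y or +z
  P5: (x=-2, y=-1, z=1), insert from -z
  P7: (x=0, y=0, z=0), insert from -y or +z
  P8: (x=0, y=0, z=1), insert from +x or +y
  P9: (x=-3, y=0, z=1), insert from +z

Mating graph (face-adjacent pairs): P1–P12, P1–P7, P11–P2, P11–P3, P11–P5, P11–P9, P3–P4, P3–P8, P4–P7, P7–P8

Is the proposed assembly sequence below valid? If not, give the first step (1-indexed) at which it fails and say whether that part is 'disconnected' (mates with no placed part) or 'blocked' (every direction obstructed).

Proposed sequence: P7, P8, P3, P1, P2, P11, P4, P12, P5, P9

1. P7@(0, 0, 0) [-y clear] — {P7}
2. P8@(0, 0, 1) [+x clear] — {P7, P8}
3. P3@(-1, 0, 1) [-y clear] — {P3, P7, P8}
4. P1@(0, -1, 0) [-x clear] — {P1, P3, P7, P8}
5. P2@(-2, 0, 2) — no placed neighbour ⇒ disconnected

Invalid at step 5 (disconnected)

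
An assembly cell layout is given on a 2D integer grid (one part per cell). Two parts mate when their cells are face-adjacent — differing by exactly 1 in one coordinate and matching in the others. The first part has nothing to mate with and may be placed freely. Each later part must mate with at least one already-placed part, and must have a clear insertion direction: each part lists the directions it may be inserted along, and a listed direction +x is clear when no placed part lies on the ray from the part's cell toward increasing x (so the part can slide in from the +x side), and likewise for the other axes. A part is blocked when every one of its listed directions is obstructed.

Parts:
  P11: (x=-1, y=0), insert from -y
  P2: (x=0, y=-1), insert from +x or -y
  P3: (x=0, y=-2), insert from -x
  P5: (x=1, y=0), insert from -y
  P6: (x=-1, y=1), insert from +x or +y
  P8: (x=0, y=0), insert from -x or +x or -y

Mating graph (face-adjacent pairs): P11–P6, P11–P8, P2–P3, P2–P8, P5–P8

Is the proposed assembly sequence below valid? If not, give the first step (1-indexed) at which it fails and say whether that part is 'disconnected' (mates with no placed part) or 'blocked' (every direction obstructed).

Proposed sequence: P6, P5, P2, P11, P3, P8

1. P6@(-1, 1) [+x clear] — {P6}
2. P5@(1, 0) — no placed neighbour ⇒ disconnected

Invalid at step 2 (disconnected)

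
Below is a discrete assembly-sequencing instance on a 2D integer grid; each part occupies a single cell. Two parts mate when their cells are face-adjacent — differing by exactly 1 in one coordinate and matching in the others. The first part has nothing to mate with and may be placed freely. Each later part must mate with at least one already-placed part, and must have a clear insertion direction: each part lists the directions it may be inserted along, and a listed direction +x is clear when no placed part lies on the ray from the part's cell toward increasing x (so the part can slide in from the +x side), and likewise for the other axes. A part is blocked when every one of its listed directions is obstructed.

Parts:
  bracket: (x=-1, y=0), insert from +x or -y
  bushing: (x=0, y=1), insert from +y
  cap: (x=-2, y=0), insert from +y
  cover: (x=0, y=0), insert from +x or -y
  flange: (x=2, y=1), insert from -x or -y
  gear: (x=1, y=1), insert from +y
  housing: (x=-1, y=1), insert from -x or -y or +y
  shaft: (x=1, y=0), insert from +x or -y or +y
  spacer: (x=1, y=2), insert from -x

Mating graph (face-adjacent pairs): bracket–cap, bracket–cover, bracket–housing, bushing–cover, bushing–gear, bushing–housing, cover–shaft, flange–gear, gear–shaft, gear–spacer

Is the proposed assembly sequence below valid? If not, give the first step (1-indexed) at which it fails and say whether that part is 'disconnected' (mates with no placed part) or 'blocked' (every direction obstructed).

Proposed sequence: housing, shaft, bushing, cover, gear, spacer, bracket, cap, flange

1. housing@(-1, 1) [-x clear] — {housing}
2. shaft@(1, 0) — no placed neighbour ⇒ disconnected

Invalid at step 2 (disconnected)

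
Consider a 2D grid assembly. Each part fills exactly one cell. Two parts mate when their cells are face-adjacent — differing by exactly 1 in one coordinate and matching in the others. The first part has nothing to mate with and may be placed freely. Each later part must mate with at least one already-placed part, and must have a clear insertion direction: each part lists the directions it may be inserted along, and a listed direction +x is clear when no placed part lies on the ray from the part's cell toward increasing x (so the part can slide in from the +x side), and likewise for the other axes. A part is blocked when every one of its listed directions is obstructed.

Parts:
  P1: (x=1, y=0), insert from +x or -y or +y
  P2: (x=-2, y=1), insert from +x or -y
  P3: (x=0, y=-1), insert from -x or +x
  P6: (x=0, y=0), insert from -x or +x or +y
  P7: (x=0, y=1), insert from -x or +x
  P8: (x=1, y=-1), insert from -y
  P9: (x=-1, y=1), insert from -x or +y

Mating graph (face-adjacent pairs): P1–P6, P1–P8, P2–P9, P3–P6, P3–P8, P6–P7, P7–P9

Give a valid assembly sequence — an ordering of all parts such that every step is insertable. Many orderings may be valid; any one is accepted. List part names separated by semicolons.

P1; P8; P6; P7; P9; P2; P3

1. P1@(1, 0) [+x clear] — {P1}
2. P8@(1, -1) [-y clear] — {P1, P8}
3. P6@(0, 0) [-x clear] — {P1, P6, P8}
4. P7@(0, 1) [-x clear] — {P1, P6, P7, P8}
5. P9@(-1, 1) [-x clear] — {P1, P6, P7, P8, P9}
6. P2@(-2, 1) [-y clear] — {P1, P2, P6, P7, P8, P9}
7. P3@(0, -1) [-x clear] — {P1, P2, P3, P6, P7, P8, P9}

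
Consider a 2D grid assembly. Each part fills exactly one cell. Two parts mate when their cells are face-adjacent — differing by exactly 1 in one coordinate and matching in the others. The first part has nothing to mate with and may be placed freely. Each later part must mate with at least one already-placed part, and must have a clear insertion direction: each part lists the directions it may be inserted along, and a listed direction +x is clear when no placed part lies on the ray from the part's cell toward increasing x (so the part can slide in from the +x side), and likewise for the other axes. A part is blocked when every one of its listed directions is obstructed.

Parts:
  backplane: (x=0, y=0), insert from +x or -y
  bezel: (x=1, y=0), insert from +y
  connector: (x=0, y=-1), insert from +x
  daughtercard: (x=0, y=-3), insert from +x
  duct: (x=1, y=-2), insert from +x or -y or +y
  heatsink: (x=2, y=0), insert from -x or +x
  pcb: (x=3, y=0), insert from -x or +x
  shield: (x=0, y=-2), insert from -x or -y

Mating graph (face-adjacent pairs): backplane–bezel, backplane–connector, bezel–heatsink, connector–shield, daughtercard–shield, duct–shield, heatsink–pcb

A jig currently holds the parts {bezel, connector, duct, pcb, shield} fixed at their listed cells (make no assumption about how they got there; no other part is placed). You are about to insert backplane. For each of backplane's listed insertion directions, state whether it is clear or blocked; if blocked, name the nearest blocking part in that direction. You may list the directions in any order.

+x: blocked by bezel; -y: blocked by connector

+x: nearest on ray is bezel@(1, 0) ⇒ blocked
-y: nearest on ray is connector@(0, -1) ⇒ blocked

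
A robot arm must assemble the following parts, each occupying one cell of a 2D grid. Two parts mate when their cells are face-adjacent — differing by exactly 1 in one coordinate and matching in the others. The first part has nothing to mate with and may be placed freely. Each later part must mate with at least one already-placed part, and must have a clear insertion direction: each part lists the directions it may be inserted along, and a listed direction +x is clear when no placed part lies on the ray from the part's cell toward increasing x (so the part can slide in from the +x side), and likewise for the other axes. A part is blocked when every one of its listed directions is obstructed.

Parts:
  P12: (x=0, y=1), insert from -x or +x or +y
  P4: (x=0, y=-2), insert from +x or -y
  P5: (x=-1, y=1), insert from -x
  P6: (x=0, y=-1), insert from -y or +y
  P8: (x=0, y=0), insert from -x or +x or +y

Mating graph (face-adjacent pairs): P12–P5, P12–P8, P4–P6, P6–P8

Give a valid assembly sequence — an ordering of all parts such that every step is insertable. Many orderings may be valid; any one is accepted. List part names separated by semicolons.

1. P4@(0, -2) [+x clear] — {P4}
2. P6@(0, -1) [+y clear] — {P4, P6}
3. P8@(0, 0) [-x clear] — {P4, P6, P8}
4. P12@(0, 1) [-x clear] — {P12, P4, P6, P8}
5. P5@(-1, 1) [-x clear] — {P12, P4, P5, P6, P8}

P4; P6; P8; P12; P5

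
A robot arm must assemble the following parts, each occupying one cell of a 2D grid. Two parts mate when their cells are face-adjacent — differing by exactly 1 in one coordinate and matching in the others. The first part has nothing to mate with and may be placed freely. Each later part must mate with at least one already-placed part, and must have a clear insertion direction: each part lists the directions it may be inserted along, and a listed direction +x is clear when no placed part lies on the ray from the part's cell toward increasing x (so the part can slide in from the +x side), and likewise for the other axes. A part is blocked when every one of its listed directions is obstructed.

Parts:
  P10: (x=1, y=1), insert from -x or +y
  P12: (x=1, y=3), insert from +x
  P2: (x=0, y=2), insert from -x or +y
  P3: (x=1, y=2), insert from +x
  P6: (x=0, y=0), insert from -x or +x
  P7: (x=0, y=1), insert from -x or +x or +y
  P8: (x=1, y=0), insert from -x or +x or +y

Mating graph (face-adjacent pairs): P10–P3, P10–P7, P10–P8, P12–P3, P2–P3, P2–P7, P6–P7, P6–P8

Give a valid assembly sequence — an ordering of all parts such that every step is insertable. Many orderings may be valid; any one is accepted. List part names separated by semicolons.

1. P8@(1, 0) [-x clear] — {P8}
2. P6@(0, 0) [-x clear] — {P6, P8}
3. P7@(0, 1) [-x clear] — {P6, P7, P8}
4. P2@(0, 2) [-x clear] — {P2, P6, P7, P8}
5. P10@(1, 1) [+y clear] — {P10, P2, P6, P7, P8}
6. P3@(1, 2) [+x clear] — {P10, P2, P3, P6, P7, P8}
7. P12@(1, 3) [+x clear] — {P10, P12, P2, P3, P6, P7, P8}

P8; P6; P7; P2; P10; P3; P12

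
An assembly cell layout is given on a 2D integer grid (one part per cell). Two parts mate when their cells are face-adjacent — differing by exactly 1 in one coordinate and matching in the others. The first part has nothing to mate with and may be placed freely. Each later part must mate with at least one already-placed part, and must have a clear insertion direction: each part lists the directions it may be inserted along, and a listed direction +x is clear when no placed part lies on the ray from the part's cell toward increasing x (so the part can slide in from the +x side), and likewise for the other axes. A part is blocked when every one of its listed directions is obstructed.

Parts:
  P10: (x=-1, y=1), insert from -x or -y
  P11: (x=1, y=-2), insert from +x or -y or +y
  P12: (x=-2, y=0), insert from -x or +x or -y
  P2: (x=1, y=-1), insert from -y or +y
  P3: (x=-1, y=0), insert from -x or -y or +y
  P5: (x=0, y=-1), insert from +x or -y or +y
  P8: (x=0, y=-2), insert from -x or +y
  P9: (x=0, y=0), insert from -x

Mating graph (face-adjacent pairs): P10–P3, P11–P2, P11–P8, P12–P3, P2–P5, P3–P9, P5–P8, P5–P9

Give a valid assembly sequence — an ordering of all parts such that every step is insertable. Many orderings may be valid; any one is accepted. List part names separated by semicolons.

P9; P3; P10; P12; P5; P8; P11; P2

1. P9@(0, 0) [-x clear] — {P9}
2. P3@(-1, 0) [-x clear] — {P3, P9}
3. P10@(-1, 1) [-x clear] — {P10, P3, P9}
4. P12@(-2, 0) [-x clear] — {P10, P12, P3, P9}
5. P5@(0, -1) [+x clear] — {P10, P12, P3, P5, P9}
6. P8@(0, -2) [-x clear] — {P10, P12, P3, P5, P8, P9}
7. P11@(1, -2) [+x clear] — {P10, P11, P12, P3, P5, P8, P9}
8. P2@(1, -1) [+y clear] — {P10, P11, P12, P2, P3, P5, P8, P9}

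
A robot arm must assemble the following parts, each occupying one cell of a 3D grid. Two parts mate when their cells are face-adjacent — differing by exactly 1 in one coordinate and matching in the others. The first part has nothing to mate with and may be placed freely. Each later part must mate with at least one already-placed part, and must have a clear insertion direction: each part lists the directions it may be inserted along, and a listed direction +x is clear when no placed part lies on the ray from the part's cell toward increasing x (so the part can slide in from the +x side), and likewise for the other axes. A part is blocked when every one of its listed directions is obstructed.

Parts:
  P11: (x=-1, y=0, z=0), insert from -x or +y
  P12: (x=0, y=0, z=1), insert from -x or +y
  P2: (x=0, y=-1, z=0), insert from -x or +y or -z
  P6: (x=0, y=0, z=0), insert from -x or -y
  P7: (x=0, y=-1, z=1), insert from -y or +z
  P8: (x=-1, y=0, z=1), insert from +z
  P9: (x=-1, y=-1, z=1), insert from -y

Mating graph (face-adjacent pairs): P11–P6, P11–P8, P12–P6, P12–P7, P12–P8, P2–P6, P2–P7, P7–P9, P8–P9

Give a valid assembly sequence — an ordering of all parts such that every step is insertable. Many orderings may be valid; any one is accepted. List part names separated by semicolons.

1. P6@(0, 0, 0) [-x clear] — {P6}
2. P12@(0, 0, 1) [-x clear] — {P12, P6}
3. P8@(-1, 0, 1) [+z clear] — {P12, P6, P8}
4. P9@(-1, -1, 1) [-y clear] — {P12, P6, P8, P9}
5. P11@(-1, 0, 0) [-x clear] — {P11, P12, P6, P8, P9}
6. P7@(0, -1, 1) [-y clear] — {P11, P12, P6, P7, P8, P9}
7. P2@(0, -1, 0) [-x clear] — {P11, P12, P2, P6, P7, P8, P9}

P6; P12; P8; P9; P11; P7; P2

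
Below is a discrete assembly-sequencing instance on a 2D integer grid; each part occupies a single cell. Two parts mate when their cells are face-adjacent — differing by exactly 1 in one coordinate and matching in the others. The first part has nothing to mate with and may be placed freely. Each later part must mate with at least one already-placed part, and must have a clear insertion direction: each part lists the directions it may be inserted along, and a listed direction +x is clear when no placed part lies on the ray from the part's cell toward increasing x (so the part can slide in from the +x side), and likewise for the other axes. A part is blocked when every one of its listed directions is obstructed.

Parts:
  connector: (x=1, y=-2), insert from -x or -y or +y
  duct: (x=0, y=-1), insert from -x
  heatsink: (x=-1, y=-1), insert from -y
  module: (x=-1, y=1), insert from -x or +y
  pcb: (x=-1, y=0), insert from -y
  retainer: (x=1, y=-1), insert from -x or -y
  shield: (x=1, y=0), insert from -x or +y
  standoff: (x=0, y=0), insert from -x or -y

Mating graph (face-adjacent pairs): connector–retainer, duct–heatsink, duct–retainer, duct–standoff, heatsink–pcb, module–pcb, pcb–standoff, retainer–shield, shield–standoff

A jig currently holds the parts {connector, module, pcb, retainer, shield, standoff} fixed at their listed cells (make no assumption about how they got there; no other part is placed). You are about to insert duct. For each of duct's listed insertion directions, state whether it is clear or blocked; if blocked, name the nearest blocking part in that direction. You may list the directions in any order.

-x: ray from duct(0, -1) has no placed part ⇒ clear

-x: clear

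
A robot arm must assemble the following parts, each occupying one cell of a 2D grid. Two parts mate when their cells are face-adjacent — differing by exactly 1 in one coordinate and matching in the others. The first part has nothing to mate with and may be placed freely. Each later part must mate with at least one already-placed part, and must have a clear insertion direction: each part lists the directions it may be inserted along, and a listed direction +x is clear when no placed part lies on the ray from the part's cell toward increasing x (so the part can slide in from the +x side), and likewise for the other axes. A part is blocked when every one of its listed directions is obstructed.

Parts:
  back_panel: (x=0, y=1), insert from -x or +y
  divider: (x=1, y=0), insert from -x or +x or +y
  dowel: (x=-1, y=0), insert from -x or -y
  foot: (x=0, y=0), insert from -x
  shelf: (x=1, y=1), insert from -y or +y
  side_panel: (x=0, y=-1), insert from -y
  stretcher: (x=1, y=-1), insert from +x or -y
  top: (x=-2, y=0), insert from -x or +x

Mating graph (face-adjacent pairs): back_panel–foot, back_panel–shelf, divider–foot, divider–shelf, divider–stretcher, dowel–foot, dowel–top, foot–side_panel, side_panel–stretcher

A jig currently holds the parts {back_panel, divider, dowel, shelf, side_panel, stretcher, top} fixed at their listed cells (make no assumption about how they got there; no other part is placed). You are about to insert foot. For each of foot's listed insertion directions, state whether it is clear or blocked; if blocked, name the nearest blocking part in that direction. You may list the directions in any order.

-x: nearest on ray is dowel@(-1, 0) ⇒ blocked

-x: blocked by dowel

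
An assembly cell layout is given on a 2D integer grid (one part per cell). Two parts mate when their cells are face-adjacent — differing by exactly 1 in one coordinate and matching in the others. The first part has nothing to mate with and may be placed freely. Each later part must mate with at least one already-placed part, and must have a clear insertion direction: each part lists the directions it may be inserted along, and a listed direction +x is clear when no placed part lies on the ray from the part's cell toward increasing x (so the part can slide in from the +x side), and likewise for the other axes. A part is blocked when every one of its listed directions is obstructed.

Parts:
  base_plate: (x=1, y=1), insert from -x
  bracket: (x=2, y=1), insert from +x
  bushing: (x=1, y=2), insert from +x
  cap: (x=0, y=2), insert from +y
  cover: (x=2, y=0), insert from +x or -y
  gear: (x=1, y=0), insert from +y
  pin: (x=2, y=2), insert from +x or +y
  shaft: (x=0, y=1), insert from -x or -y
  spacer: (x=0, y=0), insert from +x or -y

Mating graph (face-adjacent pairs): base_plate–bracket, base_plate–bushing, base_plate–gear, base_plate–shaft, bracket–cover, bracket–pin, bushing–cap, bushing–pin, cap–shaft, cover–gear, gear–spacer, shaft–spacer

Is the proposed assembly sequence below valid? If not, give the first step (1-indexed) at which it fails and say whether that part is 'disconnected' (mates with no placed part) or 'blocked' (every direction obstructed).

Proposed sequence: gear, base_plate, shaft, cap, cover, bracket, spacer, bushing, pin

Valid

1. gear@(1, 0) [+y clear] — {gear}
2. base_plate@(1, 1) [-x clear] — {base_plate, gear}
3. shaft@(0, 1) [-x clear] — {base_plate, gear, shaft}
4. cap@(0, 2) [+y clear] — {base_plate, cap, gear, shaft}
5. cover@(2, 0) [+x clear] — {base_plate, cap, cover, gear, shaft}
6. bracket@(2, 1) [+x clear] — {base_plate, bracket, cap, cover, gear, shaft}
7. spacer@(0, 0) [-y clear] — {base_plate, bracket, cap, cover, gear, shaft, spacer}
8. bushing@(1, 2) [+x clear] — {base_plate, bracket, bushing, cap, cover, gear, shaft, spacer}
9. pin@(2, 2) [+x clear] — {base_plate, bracket, bushing, cap, cover, gear, pin, shaft, spacer}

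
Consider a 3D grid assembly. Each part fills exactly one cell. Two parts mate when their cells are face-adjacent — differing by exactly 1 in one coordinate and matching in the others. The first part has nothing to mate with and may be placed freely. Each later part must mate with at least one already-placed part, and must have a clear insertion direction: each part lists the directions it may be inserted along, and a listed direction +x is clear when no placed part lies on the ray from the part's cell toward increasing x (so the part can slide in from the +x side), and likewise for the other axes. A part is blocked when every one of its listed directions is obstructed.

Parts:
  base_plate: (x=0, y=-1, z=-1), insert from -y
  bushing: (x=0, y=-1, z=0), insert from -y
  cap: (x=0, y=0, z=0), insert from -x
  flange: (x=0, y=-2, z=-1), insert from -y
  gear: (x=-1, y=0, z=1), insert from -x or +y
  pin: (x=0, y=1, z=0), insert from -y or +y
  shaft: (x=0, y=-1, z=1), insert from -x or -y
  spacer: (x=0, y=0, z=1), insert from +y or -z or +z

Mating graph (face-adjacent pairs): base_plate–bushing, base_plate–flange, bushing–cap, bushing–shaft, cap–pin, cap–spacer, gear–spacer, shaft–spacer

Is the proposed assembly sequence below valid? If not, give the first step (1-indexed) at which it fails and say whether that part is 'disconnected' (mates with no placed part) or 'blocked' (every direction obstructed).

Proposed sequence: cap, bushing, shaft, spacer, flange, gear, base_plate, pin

Invalid at step 5 (disconnected)

1. cap@(0, 0, 0) [-x clear] — {cap}
2. bushing@(0, -1, 0) [-y clear] — {bushing, cap}
3. shaft@(0, -1, 1) [-x clear] — {bushing, cap, shaft}
4. spacer@(0, 0, 1) [+y clear] — {bushing, cap, shaft, spacer}
5. flange@(0, -2, -1) — no placed neighbour ⇒ disconnected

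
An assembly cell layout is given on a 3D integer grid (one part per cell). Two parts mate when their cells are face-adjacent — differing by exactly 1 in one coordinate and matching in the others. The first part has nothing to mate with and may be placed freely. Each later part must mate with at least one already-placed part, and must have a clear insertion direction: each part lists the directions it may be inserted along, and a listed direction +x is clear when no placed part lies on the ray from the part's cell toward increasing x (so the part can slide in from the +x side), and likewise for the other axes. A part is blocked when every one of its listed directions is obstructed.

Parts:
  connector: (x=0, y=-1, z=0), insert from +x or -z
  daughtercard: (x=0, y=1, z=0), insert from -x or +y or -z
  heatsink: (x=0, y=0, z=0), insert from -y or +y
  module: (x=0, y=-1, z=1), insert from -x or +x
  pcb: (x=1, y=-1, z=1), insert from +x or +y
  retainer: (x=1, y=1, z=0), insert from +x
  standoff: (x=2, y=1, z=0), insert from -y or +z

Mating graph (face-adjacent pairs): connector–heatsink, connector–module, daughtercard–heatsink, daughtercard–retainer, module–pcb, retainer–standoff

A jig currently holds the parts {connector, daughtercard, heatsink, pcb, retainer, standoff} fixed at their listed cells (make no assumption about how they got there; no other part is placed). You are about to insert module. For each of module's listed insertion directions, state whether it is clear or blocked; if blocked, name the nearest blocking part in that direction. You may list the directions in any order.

+x: blocked by pcb; -x: clear

-x: ray from module(0, -1, 1) has no placed part ⇒ clear
+x: nearest on ray is pcb@(1, -1, 1) ⇒ blocked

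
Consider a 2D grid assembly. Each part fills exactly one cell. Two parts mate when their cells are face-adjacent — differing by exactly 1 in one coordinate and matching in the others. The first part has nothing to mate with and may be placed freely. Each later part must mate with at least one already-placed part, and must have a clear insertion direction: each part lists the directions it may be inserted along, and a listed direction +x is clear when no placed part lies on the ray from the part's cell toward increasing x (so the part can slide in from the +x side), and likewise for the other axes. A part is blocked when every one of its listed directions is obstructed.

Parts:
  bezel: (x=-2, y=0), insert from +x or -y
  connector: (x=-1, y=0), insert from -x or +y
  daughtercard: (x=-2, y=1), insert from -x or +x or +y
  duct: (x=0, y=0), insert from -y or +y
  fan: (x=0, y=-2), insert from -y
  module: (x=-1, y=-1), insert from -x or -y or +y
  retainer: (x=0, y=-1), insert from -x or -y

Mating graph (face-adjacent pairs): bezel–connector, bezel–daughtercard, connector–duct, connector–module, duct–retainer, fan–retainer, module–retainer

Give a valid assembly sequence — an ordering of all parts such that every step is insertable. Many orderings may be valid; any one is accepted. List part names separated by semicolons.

1. fan@(0, -2) [-y clear] — {fan}
2. retainer@(0, -1) [-x clear] — {fan, retainer}
3. duct@(0, 0) [+y clear] — {duct, fan, retainer}
4. connector@(-1, 0) [-x clear] — {connector, duct, fan, retainer}
5. bezel@(-2, 0) [-y clear] — {bezel, connector, duct, fan, retainer}
6. daughtercard@(-2, 1) [-x clear] — {bezel, connector, daughtercard, duct, fan, retainer}
7. module@(-1, -1) [-x clear] — {bezel, connector, daughtercard, duct, fan, module, retainer}

fan; retainer; duct; connector; bezel; daughtercard; module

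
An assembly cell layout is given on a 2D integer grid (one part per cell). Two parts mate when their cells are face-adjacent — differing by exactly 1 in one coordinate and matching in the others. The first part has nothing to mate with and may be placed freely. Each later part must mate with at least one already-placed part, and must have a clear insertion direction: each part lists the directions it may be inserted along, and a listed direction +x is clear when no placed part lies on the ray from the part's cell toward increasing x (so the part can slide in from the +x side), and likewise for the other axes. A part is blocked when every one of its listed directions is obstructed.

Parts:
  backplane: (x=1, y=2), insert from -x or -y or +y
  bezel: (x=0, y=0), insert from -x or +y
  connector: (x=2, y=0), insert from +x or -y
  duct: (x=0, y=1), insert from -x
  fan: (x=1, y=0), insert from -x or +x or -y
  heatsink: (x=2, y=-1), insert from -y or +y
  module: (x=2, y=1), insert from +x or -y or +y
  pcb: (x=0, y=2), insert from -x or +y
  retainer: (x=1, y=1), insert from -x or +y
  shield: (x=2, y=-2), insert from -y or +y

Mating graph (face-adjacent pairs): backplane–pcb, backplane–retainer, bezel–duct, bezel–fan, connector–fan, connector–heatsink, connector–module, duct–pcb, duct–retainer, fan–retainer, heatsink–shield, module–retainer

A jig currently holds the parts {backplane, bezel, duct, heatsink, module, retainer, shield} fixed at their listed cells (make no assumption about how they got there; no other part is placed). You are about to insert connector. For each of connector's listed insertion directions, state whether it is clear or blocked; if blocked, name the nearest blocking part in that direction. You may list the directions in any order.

+x: ray from connector(2, 0) has no placed part ⇒ clear
-y: nearest on ray is heatsink@(2, -1) ⇒ blocked

+x: clear; -y: blocked by heatsink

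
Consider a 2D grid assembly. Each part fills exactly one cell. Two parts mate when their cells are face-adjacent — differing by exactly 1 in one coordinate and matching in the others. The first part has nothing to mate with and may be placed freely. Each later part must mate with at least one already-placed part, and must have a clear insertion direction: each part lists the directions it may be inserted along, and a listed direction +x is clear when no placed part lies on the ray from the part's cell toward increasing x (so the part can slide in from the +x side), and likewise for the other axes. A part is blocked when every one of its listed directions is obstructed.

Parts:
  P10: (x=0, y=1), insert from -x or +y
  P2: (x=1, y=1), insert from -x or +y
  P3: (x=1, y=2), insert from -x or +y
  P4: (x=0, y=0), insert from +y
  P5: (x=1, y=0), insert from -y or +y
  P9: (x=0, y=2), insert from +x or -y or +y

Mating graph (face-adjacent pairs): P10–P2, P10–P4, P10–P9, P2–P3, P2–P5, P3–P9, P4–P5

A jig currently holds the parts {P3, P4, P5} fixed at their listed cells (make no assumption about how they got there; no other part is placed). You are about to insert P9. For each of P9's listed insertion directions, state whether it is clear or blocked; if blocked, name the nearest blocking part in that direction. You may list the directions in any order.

+x: blocked by P3; +y: clear; -y: blocked by P4

+x: nearest on ray is P3@(1, 2) ⇒ blocked
-y: nearest on ray is P4@(0, 0) ⇒ blocked
+y: ray from P9(0, 2) has no placed part ⇒ clear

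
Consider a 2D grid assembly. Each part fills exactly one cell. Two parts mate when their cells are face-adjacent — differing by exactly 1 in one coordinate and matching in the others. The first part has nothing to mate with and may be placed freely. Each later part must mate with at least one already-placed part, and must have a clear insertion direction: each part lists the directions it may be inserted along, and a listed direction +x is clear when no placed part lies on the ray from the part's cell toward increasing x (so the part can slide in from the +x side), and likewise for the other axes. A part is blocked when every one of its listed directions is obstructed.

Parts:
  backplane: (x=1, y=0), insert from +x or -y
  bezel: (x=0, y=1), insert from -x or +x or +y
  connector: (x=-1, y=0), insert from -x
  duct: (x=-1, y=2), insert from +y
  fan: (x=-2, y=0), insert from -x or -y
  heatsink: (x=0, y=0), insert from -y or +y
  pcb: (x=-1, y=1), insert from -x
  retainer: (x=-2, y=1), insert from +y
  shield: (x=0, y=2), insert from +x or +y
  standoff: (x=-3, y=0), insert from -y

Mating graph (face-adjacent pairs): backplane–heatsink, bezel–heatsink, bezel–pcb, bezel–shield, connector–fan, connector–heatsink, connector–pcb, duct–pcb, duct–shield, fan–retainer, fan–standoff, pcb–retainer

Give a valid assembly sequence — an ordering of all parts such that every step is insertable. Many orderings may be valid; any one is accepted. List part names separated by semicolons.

1. heatsink@(0, 0) [-y clear] — {heatsink}
2. connector@(-1, 0) [-x clear] — {connector, heatsink}
3. pcb@(-1, 1) [-x clear] — {connector, heatsink, pcb}
4. fan@(-2, 0) [-x clear] — {connector, fan, heatsink, pcb}
5. standoff@(-3, 0) [-y clear] — {connector, fan, heatsink, pcb, standoff}
6. bezel@(0, 1) [+x clear] — {bezel, connector, fan, heatsink, pcb, standoff}
7. shield@(0, 2) [+x clear] — {bezel, connector, fan, heatsink, pcb, shield, standoff}
8. retainer@(-2, 1) [+y clear] — {bezel, connector, fan, heatsink, pcb, retainer, shield, standoff}
9. backplane@(1, 0) [+x clear] — {backplane, bezel, connector, fan, heatsink, pcb, retainer, shield, standoff}
10. duct@(-1, 2) [+y clear] — {backplane, bezel, connector, duct, fan, heatsink, pcb, retainer, shield, standoff}

heatsink; connector; pcb; fan; standoff; bezel; shield; retainer; backplane; duct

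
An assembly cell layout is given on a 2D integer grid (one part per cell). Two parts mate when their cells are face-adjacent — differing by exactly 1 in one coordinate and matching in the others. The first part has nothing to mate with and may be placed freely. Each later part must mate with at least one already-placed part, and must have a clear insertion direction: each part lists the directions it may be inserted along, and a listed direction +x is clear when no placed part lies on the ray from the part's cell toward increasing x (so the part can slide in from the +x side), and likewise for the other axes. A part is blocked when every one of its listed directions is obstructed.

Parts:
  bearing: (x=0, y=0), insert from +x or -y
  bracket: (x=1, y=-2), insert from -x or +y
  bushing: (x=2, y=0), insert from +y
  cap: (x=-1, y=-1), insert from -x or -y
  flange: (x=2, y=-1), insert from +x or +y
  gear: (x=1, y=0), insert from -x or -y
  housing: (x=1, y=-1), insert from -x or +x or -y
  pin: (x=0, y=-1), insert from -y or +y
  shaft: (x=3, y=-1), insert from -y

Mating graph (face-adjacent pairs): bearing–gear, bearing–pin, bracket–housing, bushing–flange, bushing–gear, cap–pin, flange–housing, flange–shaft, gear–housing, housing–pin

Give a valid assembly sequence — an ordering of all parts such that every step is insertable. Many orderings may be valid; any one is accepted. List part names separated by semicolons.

1. pin@(0, -1) [-y clear] — {pin}
2. cap@(-1, -1) [-x clear] — {cap, pin}
3. bearing@(0, 0) [+x clear] — {bearing, cap, pin}
4. gear@(1, 0) [-y clear] — {bearing, cap, gear, pin}
5. bushing@(2, 0) [+y clear] — {bearing, bushing, cap, gear, pin}
6. housing@(1, -1) [+x clear] — {bearing, bushing, cap, gear, housing, pin}
7. bracket@(1, -2) [-x clear] — {bearing, bracket, bushing, cap, gear, housing, pin}
8. flange@(2, -1) [+x clear] — {bearing, bracket, bushing, cap, flange, gear, housing, pin}
9. shaft@(3, -1) [-y clear] — {bearing, bracket, bushing, cap, flange, gear, housing, pin, shaft}

pin; cap; bearing; gear; bushing; housing; bracket; flange; shaft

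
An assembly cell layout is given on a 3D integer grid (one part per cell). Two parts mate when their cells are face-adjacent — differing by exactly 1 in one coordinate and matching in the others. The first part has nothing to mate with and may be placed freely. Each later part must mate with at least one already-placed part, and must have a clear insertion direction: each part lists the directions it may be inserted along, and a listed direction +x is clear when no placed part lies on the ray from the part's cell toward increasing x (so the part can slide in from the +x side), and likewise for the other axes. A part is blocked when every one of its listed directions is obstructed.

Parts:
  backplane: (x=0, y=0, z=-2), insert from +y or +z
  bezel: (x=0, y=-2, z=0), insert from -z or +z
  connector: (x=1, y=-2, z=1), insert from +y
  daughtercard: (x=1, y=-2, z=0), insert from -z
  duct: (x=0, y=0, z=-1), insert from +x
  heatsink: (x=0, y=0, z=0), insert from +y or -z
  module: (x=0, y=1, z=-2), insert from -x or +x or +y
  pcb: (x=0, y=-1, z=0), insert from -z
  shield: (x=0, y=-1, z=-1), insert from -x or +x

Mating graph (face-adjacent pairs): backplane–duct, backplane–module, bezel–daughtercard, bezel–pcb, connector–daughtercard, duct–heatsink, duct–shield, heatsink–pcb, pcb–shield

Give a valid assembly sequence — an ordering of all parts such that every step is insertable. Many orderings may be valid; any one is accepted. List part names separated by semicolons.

1. bezel@(0, -2, 0) [-z clear] — {bezel}
2. pcb@(0, -1, 0) [-z clear] — {bezel, pcb}
3. shield@(0, -1, -1) [-x clear] — {bezel, pcb, shield}
4. duct@(0, 0, -1) [+x clear] — {bezel, duct, pcb, shield}
5. heatsink@(0, 0, 0) [+y clear] — {bezel, duct, heatsink, pcb, shield}
6. daughtercard@(1, -2, 0) [-z clear] — {bezel, daughtercard, duct, heatsink, pcb, shield}
7. connector@(1, -2, 1) [+y clear] — {bezel, connector, daughtercard, duct, heatsink, pcb, shield}
8. backplane@(0, 0, -2) [+y clear] — {backplane, bezel, connector, daughtercard, duct, heatsink, pcb, shield}
9. module@(0, 1, -2) [-x clear] — {backplane, bezel, connector, daughtercard, duct, heatsink, module, pcb, shield}

bezel; pcb; shield; duct; heatsink; daughtercard; connector; backplane; module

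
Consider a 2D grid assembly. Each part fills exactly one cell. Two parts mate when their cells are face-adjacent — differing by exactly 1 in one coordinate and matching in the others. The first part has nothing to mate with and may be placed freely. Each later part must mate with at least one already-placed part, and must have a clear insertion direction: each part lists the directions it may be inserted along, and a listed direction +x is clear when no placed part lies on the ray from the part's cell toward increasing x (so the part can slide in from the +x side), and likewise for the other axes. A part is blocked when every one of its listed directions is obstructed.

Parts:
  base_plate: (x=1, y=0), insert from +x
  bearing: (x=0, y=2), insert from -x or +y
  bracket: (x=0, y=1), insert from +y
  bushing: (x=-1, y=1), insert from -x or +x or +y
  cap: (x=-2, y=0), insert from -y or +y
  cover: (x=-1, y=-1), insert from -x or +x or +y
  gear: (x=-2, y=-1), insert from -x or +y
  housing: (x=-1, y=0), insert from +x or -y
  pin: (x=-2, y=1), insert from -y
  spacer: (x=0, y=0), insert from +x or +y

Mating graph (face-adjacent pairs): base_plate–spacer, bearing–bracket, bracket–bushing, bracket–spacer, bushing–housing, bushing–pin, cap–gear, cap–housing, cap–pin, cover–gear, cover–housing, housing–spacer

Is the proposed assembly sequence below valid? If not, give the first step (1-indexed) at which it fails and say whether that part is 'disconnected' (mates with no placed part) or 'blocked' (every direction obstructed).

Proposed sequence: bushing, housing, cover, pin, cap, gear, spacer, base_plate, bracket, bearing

Valid

1. bushing@(-1, 1) [-x clear] — {bushing}
2. housing@(-1, 0) [+x clear] — {bushing, housing}
3. cover@(-1, -1) [-x clear] — {bushing, cover, housing}
4. pin@(-2, 1) [-y clear] — {bushing, cover, housing, pin}
5. cap@(-2, 0) [-y clear] — {bushing, cap, cover, housing, pin}
6. gear@(-2, -1) [-x clear] — {bushing, cap, cover, gear, housing, pin}
7. spacer@(0, 0) [+x clear] — {bushing, cap, cover, gear, housing, pin, spacer}
8. base_plate@(1, 0) [+x clear] — {base_plate, bushing, cap, cover, gear, housing, pin, spacer}
9. bracket@(0, 1) [+y clear] — {base_plate, bracket, bushing, cap, cover, gear, housing, pin, spacer}
10. bearing@(0, 2) [-x clear] — {base_plate, bearing, bracket, bushing, cap, cover, gear, housing, pin, spacer}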